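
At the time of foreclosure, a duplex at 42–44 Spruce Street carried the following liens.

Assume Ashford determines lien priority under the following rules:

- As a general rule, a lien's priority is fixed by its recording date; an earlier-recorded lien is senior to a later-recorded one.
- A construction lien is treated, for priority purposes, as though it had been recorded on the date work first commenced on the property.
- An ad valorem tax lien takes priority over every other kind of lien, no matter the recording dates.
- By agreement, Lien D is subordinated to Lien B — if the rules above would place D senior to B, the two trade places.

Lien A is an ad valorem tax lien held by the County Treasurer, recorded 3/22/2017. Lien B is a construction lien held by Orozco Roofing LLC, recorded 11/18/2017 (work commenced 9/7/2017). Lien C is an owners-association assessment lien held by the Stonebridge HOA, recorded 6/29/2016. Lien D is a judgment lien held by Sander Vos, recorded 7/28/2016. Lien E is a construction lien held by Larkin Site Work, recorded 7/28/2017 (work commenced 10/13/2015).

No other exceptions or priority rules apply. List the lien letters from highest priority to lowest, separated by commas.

Adjusting effective dates: B's effective date is 9/7/2017, when work began; E relates back to 10/13/2015 (work commenced).
As an ad valorem tax lien, A is senior to every other lien.
The other liens, earliest effective date first: E (10/13/2015), C (6/29/2016), D (7/28/2016), B (9/7/2017).
D is senior to B before the subordination, so the two trade places.

A, E, C, B, D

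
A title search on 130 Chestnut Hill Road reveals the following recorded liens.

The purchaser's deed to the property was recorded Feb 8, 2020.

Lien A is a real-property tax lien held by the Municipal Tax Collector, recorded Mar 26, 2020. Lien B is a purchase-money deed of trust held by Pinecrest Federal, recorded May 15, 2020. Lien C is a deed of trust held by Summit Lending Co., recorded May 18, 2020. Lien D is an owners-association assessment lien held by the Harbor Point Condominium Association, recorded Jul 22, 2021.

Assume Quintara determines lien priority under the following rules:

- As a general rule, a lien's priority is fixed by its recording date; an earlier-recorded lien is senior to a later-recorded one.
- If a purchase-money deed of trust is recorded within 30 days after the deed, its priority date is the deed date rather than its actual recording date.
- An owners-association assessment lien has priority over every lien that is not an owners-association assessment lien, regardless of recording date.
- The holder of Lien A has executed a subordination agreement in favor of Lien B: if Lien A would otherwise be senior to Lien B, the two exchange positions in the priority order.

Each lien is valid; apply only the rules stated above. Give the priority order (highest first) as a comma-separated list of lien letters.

D, B, A, C

Effective dates after the stated exceptions: B missed the 30-day window (97 days after the deed), so its recording date stands.
As an owners-association assessment lien, D is senior to every other lien.
Among the remaining liens, by effective date: A (Mar 26, 2020), B (May 15, 2020), C (May 18, 2020).
A would otherwise be senior to B, so under the subordination agreement A and B exchange positions.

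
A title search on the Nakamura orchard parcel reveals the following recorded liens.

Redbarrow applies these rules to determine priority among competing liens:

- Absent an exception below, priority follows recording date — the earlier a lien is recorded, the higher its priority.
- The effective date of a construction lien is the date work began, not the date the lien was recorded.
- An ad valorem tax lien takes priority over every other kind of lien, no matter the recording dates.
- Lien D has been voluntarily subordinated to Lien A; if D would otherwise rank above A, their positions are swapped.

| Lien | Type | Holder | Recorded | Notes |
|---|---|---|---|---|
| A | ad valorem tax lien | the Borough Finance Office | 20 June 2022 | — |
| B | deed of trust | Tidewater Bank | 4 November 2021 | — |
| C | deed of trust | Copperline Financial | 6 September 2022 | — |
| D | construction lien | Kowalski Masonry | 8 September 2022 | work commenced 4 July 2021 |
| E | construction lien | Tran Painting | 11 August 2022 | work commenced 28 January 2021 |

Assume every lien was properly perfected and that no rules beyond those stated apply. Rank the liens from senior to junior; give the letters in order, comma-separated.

Effective dates after the stated exceptions: D is treated as recorded 4 July 2021, the work-commencement date; E's effective date is 28 January 2021, when work began.
A, as an ad valorem tax lien, has superpriority and ranks first.
The other liens, earliest effective date first: E (28 January 2021), D (4 July 2021), B (4 November 2021), C (6 September 2022).
D already ranks below A; the subordination has no effect.

A, E, D, B, C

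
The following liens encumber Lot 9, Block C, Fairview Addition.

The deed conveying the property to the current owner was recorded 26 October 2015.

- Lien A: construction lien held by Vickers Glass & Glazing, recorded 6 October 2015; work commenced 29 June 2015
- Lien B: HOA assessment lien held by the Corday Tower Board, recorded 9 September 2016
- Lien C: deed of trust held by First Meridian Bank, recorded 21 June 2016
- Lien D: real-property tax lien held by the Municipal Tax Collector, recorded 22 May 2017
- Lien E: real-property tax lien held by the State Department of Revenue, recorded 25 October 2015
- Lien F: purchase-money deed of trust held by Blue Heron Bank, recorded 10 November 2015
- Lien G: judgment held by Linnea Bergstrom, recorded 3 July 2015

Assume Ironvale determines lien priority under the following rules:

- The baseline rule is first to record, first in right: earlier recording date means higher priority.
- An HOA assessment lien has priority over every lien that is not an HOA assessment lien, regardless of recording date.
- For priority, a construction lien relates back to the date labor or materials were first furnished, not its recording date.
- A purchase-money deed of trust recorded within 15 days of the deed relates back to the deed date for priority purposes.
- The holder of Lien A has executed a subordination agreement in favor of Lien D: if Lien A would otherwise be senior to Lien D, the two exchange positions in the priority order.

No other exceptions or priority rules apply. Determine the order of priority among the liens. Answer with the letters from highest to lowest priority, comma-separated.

First, effective dates: A's effective date is 29 June 2015, when work began; F relates back to the deed date 26 October 2015.
B is an HOA assessment lien, so it outranks all other liens regardless of date.
The other liens, earliest effective date first: A (29 June 2015), G (3 July 2015), E (25 October 2015), F (26 October 2015), C (21 June 2016), D (22 May 2017).
A would otherwise be senior to D, so under the subordination agreement A and D exchange positions.

B, D, G, E, F, C, A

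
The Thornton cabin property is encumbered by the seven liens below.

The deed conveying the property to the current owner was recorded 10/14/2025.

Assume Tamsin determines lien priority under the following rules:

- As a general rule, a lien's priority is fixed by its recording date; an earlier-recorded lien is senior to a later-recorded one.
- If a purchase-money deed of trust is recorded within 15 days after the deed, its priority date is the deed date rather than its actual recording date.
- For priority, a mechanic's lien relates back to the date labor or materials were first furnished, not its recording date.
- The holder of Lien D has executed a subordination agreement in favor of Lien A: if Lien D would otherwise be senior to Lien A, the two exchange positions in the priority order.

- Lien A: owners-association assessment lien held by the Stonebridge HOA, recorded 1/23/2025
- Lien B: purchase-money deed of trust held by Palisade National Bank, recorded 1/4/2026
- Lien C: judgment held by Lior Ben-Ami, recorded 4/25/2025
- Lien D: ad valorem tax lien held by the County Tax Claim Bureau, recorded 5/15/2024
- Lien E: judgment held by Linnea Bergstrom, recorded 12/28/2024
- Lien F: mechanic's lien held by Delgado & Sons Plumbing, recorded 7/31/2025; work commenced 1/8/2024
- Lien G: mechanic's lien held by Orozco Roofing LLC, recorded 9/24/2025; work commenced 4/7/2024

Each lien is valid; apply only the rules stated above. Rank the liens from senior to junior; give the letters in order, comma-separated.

F, G, A, E, D, C, B

First, effective dates: B was recorded 82 days after the deed — beyond 15 days — so no relation-back applies; F is treated as recorded 1/8/2024, the work-commencement date; G relates back to 4/7/2024 (work commenced).
By effective date, earliest first: F (1/8/2024), G (4/7/2024), D (5/15/2024), E (12/28/2024), A (1/23/2025), C (4/25/2025), B (1/4/2026).
Because D would otherwise rank above A, the subordination swaps them.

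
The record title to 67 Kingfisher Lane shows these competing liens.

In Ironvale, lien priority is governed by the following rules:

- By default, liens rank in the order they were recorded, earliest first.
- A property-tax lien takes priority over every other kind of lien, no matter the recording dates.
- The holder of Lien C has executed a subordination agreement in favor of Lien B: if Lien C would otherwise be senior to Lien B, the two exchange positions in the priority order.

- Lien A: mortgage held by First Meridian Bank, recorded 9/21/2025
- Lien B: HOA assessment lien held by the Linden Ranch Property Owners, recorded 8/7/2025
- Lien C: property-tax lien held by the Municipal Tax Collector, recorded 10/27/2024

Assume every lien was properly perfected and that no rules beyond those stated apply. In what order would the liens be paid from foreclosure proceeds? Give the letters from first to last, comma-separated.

B, C, A

C is a property-tax lien and takes priority over every other lien.
Ordering the rest by effective date: B (8/7/2025), A (9/21/2025).
Because C would otherwise rank above B, the subordination swaps them.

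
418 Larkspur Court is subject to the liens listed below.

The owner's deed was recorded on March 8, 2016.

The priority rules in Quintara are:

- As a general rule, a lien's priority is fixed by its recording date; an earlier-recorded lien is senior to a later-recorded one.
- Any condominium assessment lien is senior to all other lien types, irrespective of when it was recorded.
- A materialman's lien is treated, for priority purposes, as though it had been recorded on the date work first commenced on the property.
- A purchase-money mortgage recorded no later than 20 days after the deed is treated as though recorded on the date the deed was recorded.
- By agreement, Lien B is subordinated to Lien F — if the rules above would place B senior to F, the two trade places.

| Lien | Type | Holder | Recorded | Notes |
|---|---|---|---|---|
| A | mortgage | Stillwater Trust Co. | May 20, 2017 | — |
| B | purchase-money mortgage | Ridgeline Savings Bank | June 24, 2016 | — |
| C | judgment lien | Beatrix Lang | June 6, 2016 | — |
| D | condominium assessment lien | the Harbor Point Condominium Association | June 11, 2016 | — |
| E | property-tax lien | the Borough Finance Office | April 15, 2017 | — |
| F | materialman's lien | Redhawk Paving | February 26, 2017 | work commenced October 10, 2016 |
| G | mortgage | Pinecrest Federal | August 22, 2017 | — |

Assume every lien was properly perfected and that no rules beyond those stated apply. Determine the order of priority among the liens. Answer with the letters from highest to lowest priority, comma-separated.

First, effective dates: B was recorded 108 days after the deed — beyond 20 days — so no relation-back applies; F's effective date is October 10, 2016, when work began.
D is a condominium assessment lien, so it outranks all other liens regardless of date.
Remaining liens by effective date: C (June 6, 2016), B (June 24, 2016), F (October 10, 2016), E (April 15, 2017), A (May 20, 2017), G (August 22, 2017).
Because B would otherwise rank above F, the subordination swaps them.

D, C, F, B, E, A, G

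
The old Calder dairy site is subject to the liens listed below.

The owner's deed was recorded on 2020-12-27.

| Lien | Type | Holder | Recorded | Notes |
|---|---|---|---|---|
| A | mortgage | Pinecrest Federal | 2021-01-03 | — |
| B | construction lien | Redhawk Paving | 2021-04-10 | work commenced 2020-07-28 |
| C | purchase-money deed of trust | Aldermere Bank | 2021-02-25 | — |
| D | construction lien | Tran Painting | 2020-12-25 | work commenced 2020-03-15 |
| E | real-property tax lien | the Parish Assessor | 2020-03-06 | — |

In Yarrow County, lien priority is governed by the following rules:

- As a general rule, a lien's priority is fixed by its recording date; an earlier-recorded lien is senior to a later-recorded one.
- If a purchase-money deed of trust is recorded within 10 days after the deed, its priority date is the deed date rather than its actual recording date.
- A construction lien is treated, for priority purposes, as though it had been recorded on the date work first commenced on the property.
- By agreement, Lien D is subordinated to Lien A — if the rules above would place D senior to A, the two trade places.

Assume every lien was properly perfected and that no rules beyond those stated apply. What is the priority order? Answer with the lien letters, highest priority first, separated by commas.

Adjusting effective dates: B is treated as recorded 2020-07-28, the work-commencement date; C missed the 10-day window (60 days after the deed), so its recording date stands; D is treated as recorded 2020-03-15, the work-commencement date.
By effective date, earliest first: E (2020-03-06), D (2020-03-15), B (2020-07-28), A (2021-01-03), C (2021-02-25).
D would otherwise be senior to A, so under the subordination agreement D and A exchange positions.

E, A, B, D, C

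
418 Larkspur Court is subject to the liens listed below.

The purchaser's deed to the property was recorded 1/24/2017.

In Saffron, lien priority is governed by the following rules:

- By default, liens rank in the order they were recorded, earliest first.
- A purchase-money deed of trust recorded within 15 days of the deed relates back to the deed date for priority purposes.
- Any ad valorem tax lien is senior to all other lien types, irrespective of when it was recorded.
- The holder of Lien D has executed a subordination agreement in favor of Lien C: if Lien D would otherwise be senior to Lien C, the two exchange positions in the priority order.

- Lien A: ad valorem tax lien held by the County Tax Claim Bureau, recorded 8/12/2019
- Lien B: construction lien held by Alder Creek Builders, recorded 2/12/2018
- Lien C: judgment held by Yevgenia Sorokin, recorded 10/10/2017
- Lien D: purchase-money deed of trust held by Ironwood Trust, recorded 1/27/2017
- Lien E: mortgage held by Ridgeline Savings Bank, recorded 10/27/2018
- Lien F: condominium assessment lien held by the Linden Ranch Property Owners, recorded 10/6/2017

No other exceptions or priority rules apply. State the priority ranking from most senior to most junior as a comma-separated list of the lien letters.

A, C, F, D, B, E

Adjusting effective dates: D relates back to the deed date 1/24/2017.
A is an ad valorem tax lien and takes priority over every other lien.
Ordering the rest by effective date: D (1/24/2017), F (10/6/2017), C (10/10/2017), B (2/12/2018), E (10/27/2018).
The subordination applies — D was senior to C — so D and C swap.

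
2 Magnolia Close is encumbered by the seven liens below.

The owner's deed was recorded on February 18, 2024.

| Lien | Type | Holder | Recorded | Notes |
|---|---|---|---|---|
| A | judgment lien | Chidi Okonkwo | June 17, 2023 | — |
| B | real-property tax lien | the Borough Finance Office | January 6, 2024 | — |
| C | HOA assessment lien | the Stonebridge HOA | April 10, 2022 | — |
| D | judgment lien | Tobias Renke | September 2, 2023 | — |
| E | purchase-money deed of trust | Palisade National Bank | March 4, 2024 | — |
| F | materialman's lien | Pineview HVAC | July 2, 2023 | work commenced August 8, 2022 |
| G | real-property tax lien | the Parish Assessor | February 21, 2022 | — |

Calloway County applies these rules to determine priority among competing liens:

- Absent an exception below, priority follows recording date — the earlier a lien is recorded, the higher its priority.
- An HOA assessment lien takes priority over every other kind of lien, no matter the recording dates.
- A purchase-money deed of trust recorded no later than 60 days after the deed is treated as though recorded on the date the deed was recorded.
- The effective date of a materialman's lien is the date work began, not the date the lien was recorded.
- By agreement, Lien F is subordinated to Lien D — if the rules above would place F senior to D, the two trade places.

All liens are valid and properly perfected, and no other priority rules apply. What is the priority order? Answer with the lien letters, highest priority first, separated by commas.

Adjusting effective dates: E relates back to the deed date February 18, 2024; F's effective date is August 8, 2022, when work began.
C is an HOA assessment lien, so it outranks all other liens regardless of date.
Among the remaining liens, by effective date: G (February 21, 2022), F (August 8, 2022), A (June 17, 2023), D (September 2, 2023), B (January 6, 2024), E (February 18, 2024).
Because F would otherwise rank above D, the subordination swaps them.

C, G, D, A, F, B, E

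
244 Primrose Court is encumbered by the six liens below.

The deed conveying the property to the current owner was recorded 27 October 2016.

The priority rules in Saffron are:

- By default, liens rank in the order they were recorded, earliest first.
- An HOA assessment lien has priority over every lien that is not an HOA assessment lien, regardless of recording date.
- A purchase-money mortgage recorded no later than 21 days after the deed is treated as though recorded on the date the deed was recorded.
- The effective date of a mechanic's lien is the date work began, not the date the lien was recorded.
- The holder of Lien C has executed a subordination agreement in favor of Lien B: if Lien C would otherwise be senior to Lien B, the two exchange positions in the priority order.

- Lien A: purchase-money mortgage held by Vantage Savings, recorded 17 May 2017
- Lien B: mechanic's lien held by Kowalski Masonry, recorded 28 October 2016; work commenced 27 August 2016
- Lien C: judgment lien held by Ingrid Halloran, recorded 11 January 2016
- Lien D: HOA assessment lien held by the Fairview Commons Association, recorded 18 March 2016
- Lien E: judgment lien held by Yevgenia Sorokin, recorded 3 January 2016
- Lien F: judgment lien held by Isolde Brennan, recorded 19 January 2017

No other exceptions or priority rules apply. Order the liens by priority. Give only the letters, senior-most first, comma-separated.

First, effective dates: A was recorded 202 days after the deed — beyond 21 days — so no relation-back applies; B's effective date is 27 August 2016, when work began.
D, as an HOA assessment lien, has superpriority and ranks first.
The other liens, earliest effective date first: E (3 January 2016), C (11 January 2016), B (27 August 2016), F (19 January 2017), A (17 May 2017).
C would otherwise be senior to B, so under the subordination agreement C and B exchange positions.

D, E, B, C, F, A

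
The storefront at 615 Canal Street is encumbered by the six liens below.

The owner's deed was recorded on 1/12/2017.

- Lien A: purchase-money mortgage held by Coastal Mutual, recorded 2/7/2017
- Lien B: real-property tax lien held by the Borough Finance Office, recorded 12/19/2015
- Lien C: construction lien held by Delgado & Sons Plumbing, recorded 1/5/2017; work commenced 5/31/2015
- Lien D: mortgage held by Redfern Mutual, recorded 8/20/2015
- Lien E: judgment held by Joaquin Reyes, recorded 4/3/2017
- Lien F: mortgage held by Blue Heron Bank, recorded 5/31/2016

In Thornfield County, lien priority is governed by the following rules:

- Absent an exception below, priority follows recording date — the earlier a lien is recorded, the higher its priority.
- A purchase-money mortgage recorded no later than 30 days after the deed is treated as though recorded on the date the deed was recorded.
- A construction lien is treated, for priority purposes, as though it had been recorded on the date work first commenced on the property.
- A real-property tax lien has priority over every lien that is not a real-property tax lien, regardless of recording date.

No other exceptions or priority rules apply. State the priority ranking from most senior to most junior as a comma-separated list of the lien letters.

Adjusting effective dates: A's effective date is the deed date, 1/12/2017; C relates back to 5/31/2015 (work commenced).
B is a real-property tax lien and takes priority over every other lien.
The other liens, earliest effective date first: C (5/31/2015), D (8/20/2015), F (5/31/2016), A (1/12/2017), E (4/3/2017).

B, C, D, F, A, E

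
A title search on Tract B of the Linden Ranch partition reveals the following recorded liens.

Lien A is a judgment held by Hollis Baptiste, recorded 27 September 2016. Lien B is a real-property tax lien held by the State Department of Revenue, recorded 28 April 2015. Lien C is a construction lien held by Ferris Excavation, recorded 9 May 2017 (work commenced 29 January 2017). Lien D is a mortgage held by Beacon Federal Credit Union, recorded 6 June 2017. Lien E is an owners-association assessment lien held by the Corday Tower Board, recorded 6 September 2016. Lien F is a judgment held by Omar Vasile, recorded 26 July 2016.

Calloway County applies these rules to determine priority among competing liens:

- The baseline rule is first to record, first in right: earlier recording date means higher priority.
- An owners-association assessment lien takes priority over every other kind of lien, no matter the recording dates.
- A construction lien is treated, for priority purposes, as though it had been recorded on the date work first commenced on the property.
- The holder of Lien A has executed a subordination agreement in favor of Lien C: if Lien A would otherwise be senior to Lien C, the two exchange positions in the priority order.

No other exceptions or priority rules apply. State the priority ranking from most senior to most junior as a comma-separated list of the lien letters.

E, B, F, C, A, D

Effective dates: C relates back to 29 January 2017 (work commenced).
As an owners-association assessment lien, E is senior to every other lien.
Remaining liens by effective date: B (28 April 2015), F (26 July 2016), A (27 September 2016), C (29 January 2017), D (6 June 2017).
Because A would otherwise rank above C, the subordination swaps them.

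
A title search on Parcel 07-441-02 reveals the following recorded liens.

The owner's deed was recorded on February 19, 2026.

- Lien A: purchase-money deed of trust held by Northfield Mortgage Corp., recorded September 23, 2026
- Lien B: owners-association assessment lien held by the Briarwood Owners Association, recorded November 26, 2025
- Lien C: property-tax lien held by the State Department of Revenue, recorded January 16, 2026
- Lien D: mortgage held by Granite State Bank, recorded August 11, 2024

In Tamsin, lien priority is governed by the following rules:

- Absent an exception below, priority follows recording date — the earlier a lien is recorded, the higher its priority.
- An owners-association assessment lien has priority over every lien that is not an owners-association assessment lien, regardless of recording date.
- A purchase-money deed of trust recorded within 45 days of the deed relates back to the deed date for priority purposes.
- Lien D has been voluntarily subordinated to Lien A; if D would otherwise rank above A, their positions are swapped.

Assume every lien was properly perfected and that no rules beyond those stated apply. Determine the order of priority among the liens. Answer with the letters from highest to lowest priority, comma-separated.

Effective dates after the stated exceptions: A was recorded 216 days after the deed — beyond 45 days — so no relation-back applies.
B is an owners-association assessment lien, so it outranks all other liens regardless of date.
Remaining liens by effective date: D (August 11, 2024), C (January 16, 2026), A (September 23, 2026).
D is senior to A before the subordination, so the two trade places.

B, A, C, D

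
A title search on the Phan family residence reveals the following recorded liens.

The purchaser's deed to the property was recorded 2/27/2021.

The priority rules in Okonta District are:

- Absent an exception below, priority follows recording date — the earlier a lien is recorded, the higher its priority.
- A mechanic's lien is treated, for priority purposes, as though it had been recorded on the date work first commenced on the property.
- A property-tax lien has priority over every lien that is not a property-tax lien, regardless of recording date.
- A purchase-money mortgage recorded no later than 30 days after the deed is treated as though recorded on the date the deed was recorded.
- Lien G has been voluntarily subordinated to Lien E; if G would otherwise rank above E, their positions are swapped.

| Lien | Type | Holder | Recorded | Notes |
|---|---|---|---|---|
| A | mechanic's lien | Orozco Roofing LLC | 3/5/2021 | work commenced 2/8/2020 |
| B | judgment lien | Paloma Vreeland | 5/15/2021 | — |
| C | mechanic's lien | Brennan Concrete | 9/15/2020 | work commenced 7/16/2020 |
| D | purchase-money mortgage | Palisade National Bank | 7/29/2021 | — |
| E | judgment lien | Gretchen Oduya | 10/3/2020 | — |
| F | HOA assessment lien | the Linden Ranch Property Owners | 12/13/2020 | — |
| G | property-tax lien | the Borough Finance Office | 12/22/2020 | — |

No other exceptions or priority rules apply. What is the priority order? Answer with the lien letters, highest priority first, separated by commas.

E, A, C, G, F, B, D

Adjusting effective dates: A's effective date is 2/8/2020, when work began; C's effective date is 7/16/2020, when work began; D was recorded 152 days after the deed, outside the 30-day window, so it keeps its recording date.
G is a property-tax lien, so it outranks all other liens regardless of date.
Among the remaining liens, by effective date: A (2/8/2020), C (7/16/2020), E (10/3/2020), F (12/13/2020), B (5/15/2021), D (7/29/2021).
G is senior to E before the subordination, so the two trade places.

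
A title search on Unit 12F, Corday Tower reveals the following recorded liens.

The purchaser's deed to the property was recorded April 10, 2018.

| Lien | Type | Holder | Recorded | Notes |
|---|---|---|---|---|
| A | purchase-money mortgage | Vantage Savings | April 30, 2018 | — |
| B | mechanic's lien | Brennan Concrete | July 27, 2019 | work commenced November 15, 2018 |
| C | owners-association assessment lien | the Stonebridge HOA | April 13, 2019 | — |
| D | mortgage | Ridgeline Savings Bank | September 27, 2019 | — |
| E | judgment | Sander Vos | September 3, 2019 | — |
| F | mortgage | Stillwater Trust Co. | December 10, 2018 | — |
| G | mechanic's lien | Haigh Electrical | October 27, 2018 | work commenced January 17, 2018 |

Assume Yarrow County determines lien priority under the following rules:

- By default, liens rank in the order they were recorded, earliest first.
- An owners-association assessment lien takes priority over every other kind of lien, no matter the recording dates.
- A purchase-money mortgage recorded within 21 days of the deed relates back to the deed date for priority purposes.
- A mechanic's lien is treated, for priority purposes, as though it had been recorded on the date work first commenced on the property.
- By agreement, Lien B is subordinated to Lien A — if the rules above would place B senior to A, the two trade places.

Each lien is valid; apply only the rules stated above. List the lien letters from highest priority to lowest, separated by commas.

C, G, A, B, F, E, D

Effective dates after the stated exceptions: A's effective date is the deed date, April 10, 2018; B's effective date is November 15, 2018, when work began; G's effective date is January 17, 2018, when work began.
C is an owners-association assessment lien and takes priority over every other lien.
The other liens, earliest effective date first: G (January 17, 2018), A (April 10, 2018), B (November 15, 2018), F (December 10, 2018), E (September 3, 2019), D (September 27, 2019).
B is already junior to A, so the subordination agreement changes nothing.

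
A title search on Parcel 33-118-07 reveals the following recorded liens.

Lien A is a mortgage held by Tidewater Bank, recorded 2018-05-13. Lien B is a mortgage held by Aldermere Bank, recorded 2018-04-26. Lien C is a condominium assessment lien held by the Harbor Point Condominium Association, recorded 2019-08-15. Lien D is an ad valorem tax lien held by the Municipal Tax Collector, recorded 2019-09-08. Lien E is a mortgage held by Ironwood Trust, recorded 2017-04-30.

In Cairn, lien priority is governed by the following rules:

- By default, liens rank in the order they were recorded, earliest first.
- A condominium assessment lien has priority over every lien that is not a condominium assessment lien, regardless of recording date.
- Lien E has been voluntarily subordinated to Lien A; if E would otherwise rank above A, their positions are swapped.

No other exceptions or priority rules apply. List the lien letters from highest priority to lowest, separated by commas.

As a condominium assessment lien, C is senior to every other lien.
The other liens, earliest effective date first: E (2017-04-30), B (2018-04-26), A (2018-05-13), D (2019-09-08).
Because E would otherwise rank above A, the subordination swaps them.

C, A, B, E, D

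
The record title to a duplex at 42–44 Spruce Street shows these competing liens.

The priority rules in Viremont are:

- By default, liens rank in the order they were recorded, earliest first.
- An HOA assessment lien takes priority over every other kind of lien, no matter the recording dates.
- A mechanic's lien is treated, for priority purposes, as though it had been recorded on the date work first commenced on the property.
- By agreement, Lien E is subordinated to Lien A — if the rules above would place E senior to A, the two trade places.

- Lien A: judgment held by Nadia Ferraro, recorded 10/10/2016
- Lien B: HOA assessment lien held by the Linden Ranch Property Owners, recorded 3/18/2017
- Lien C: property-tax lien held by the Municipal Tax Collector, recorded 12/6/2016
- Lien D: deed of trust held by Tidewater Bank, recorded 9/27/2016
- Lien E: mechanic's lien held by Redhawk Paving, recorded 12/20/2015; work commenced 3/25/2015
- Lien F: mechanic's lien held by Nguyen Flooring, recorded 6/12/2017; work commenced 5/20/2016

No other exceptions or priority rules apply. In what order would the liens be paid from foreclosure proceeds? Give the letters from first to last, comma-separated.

B, A, F, D, E, C

Adjusting effective dates: E's effective date is 3/25/2015, when work began; F relates back to 5/20/2016 (work commenced).
B, as an HOA assessment lien, has superpriority and ranks first.
Ordering the rest by effective date: E (3/25/2015), F (5/20/2016), D (9/27/2016), A (10/10/2016), C (12/6/2016).
E would otherwise be senior to A, so under the subordination agreement E and A exchange positions.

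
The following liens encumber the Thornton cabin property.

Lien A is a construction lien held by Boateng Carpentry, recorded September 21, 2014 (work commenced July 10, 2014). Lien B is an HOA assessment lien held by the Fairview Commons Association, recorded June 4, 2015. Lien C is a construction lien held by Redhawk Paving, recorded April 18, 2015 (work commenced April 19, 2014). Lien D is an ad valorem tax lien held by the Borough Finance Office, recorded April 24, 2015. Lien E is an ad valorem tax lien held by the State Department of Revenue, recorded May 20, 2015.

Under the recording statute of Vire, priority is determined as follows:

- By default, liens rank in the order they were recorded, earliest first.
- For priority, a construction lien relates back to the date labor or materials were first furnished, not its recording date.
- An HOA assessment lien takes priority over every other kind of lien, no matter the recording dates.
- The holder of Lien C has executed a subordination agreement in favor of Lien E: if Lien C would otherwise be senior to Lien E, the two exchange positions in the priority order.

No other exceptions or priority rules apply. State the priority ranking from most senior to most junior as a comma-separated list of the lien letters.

Effective dates after the stated exceptions: A is treated as recorded July 10, 2014, the work-commencement date; C is treated as recorded April 19, 2014, the work-commencement date.
B, as an HOA assessment lien, has superpriority and ranks first.
The other liens, earliest effective date first: C (April 19, 2014), A (July 10, 2014), D (April 24, 2015), E (May 20, 2015).
The subordination applies — C was senior to E — so C and E swap.

B, E, A, D, C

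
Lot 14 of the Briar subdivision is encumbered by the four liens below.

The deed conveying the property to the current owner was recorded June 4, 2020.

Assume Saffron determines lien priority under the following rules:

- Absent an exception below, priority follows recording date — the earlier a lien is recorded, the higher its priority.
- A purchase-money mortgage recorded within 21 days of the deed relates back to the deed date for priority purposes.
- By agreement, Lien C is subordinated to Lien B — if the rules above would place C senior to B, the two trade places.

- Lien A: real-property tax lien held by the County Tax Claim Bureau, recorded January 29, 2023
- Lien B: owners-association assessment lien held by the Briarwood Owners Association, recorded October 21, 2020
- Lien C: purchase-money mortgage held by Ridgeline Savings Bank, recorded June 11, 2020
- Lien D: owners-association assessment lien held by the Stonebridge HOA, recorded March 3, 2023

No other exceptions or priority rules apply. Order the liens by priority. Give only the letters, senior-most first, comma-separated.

Effective dates: C's effective date is the deed date, June 4, 2020.
Sorted by effective date: C (June 4, 2020), B (October 21, 2020), A (January 29, 2023), D (March 3, 2023).
Because C would otherwise rank above B, the subordination swaps them.

B, C, A, D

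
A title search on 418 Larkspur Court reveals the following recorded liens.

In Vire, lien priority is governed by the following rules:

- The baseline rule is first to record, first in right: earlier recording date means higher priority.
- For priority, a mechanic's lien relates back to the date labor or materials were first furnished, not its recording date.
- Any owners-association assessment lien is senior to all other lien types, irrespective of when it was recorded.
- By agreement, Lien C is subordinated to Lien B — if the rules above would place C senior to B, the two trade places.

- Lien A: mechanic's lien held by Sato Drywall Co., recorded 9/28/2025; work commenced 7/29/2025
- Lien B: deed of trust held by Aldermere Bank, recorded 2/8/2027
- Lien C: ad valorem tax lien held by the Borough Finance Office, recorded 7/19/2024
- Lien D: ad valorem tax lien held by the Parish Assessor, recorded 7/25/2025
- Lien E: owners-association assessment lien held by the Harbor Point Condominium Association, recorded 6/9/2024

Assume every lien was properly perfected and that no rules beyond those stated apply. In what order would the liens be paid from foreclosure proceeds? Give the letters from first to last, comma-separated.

Effective dates: A is treated as recorded 7/29/2025, the work-commencement date.
As an owners-association assessment lien, E is senior to every other lien.
Remaining liens by effective date: C (7/19/2024), D (7/25/2025), A (7/29/2025), B (2/8/2027).
The subordination applies — C was senior to B — so C and B swap.

E, B, D, A, C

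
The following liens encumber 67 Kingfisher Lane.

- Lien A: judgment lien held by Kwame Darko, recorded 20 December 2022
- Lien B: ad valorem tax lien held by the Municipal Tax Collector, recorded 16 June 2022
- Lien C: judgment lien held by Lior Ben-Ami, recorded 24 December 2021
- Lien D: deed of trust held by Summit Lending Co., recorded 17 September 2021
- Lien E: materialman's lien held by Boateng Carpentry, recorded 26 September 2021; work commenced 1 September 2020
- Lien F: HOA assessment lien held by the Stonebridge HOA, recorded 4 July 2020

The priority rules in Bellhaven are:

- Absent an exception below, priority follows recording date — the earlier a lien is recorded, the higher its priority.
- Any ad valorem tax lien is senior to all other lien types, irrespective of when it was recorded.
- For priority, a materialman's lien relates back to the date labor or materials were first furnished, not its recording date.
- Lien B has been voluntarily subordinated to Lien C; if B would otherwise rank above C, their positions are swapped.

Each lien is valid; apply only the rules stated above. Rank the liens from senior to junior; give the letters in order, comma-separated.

Adjusting effective dates: E is treated as recorded 1 September 2020, the work-commencement date.
B is an ad valorem tax lien and takes priority over every other lien.
Remaining liens by effective date: F (4 July 2020), E (1 September 2020), D (17 September 2021), C (24 December 2021), A (20 December 2022).
B would otherwise be senior to C, so under the subordination agreement B and C exchange positions.

C, F, E, D, B, A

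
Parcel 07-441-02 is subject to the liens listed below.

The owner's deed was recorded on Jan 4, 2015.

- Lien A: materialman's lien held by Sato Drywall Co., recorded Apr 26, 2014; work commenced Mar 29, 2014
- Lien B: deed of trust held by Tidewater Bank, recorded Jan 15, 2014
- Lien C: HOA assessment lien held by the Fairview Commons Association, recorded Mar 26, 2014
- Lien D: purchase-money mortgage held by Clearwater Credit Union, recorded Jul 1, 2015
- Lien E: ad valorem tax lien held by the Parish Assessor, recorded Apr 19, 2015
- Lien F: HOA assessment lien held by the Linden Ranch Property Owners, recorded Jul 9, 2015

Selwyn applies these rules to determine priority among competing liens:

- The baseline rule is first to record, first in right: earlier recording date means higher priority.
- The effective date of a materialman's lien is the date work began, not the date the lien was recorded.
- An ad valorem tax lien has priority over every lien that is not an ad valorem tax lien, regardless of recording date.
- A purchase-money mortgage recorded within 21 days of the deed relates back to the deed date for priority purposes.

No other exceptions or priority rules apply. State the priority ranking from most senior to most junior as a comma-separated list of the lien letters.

E, B, C, A, D, F

Effective dates after the stated exceptions: A's effective date is Mar 29, 2014, when work began; D was recorded 178 days after the deed — beyond 21 days — so no relation-back applies.
As an ad valorem tax lien, E is senior to every other lien.
The other liens, earliest effective date first: B (Jan 15, 2014), C (Mar 26, 2014), A (Mar 29, 2014), D (Jul 1, 2015), F (Jul 9, 2015).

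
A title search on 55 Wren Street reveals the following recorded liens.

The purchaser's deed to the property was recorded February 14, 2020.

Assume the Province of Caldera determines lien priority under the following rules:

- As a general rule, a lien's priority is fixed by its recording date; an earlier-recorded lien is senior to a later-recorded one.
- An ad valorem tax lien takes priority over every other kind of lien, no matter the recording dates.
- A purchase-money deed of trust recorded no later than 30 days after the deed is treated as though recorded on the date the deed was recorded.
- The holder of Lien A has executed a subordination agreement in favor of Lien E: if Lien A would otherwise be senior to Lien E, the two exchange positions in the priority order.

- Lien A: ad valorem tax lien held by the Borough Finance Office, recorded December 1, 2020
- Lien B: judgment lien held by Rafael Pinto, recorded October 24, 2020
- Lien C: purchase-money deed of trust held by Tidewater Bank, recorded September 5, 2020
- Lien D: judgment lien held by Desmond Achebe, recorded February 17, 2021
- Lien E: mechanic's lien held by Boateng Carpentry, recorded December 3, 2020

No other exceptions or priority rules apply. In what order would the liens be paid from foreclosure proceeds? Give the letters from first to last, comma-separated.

E, C, B, A, D

Effective dates after the stated exceptions: C was recorded 204 days after the deed, outside the 30-day window, so it keeps its recording date.
As an ad valorem tax lien, A is senior to every other lien.
Ordering the rest by effective date: C (September 5, 2020), B (October 24, 2020), E (December 3, 2020), D (February 17, 2021).
Because A would otherwise rank above E, the subordination swaps them.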